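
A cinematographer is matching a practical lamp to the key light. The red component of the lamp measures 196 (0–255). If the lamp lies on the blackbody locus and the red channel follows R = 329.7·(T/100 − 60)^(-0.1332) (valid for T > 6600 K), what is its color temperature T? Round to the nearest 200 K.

(t − 60)^(-0.1332) = 196/329.7 = 0.59448.
t − 60 = 0.59448^(1/-0.1332) = 0.59448^(-7.508) = 49.621, so t = 109.621.
T = 100·t = 10962 K → 11000 K to the nearest 200 K.

11000 K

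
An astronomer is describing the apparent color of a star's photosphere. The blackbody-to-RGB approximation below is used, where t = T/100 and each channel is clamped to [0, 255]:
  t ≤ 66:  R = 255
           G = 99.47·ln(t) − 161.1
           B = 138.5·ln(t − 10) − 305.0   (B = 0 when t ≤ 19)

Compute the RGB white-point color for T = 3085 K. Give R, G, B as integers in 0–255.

t = 3085/100 = 30.85; the t ≤ 66 branch applies.
R = 255 by definition for t ≤ 66.
G = 99.47·ln 30.85 − 161.1 = 99.47·3.4291 − 161.1 = 179.996.
B = 138.5·ln(30.85 − 10) − 305.0 = 138.5·ln 20.85 − 305.0 = 138.5·3.0374 − 305.0 = 115.674.
Rounded: (255, 180, 116).

R=255, G=180, B=116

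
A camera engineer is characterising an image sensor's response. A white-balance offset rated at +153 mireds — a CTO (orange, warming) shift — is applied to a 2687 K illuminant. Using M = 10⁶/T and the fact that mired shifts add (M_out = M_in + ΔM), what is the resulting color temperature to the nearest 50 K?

1900 K

M_in = 10⁶/2687 = 372.16 mireds.
M_out = 372.16 + (+153) = 525.16 mireds.
T_out = 10⁶/525.16 = 1904.2 K → 1900 K.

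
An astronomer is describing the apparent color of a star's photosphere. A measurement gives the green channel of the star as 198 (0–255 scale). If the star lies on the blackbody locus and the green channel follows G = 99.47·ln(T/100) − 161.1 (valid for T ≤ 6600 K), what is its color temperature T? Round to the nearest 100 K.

ln t = (198 + 161.1) / 99.47 = 3.6101.
t = e^3.6101 = 36.971.
T = 100·t = 3697 K → 3700 K to the nearest 100 K.

3700 K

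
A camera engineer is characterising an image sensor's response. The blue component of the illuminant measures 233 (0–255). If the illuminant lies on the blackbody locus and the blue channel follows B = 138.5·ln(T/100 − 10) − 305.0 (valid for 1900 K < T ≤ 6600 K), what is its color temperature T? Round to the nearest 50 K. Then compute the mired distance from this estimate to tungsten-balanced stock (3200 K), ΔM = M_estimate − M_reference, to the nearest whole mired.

ln(t − 10) = (233 + 305.0) / 138.5 = 3.8845.
t − 10 = e^3.8845 = 48.641, so t = 58.641.
T = 100·t = 5864 K → 5850 K to the nearest 50 K.
M_estimate = 10⁶/5850 = 170.94; M_reference = 10⁶/3200 = 312.50.
ΔM = 170.94 − 312.50 = -141.56 → -142 mireds.

-142 mireds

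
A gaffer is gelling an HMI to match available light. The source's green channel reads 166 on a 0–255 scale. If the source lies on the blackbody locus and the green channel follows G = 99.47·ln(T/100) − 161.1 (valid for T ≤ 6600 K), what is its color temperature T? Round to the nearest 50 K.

2700 K

ln t = (166 + 161.1) / 99.47 = 3.2884.
t = e^3.2884 = 26.801.
T = 100·t = 2680 K → 2700 K to the nearest 50 K.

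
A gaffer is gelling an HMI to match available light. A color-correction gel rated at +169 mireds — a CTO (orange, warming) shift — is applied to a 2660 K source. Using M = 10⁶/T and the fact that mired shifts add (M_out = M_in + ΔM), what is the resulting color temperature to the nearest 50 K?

1850 K

M_in = 10⁶/2660 = 375.94 mireds.
M_out = 375.94 + (+169) = 544.94 mireds.
T_out = 10⁶/544.94 = 1835.1 K → 1850 K.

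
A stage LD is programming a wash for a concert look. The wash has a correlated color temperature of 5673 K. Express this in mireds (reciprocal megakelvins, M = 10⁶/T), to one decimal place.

M = 10⁶ / 5673 = 176.274 → 176.3 mireds.

176.3 mireds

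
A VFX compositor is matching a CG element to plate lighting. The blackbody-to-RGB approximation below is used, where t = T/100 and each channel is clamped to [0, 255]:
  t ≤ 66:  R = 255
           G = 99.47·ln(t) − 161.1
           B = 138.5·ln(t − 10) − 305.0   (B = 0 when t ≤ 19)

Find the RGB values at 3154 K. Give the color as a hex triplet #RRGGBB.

t = 3154/100 = 31.54; the t ≤ 66 branch applies.
R = 255 by definition for t ≤ 66.
G = 99.47·ln 31.54 − 161.1 = 99.47·3.4513 − 161.1 = 182.196.
B = 138.5·ln(31.54 − 10) − 305.0 = 138.5·ln 21.54 − 305.0 = 138.5·3.0699 − 305.0 = 120.183.
Rounded: (255, 182, 120).
In hex: #FFB678.

#FFB678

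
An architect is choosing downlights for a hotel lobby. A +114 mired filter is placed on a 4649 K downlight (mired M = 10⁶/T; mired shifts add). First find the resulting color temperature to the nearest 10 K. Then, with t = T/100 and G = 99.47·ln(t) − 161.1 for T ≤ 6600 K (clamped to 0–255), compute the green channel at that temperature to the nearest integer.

M_in = 10⁶/4649 = 215.10; M_out = 215.10 + (+114) = 329.10.
T_out = 10⁶/329.10 = 3038.6 K → 3040 K; t = 30.4.
G = 99.47·ln 30.4 − 161.1 = 99.47·3.4144 − 161.1 = 178.535.
Rounded: 179.

179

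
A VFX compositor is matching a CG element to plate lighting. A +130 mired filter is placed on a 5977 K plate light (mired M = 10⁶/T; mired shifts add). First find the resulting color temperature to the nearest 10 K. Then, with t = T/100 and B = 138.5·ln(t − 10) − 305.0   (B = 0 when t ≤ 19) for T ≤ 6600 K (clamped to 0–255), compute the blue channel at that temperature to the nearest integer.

M_in = 10⁶/5977 = 167.31; M_out = 167.31 + (+130) = 297.31.
T_out = 10⁶/297.31 = 3363.5 K → 3360 K; t = 33.6.
B = 138.5·ln(33.6 − 10) − 305.0 = 138.5·ln 23.6 − 305.0 = 138.5·3.1612 − 305.0 = 132.833.
Rounded: 133.

133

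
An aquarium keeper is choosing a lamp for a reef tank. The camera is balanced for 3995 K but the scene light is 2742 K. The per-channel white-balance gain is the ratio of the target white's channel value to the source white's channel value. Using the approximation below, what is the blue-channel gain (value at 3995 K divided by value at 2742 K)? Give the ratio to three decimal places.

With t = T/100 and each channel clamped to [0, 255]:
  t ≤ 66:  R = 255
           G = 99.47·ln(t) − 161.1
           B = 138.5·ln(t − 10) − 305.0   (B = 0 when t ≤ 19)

1.827

At 2742 K (t = 27.42):
  B = 138.5·ln(27.42 − 10) − 305.0 = 138.5·ln 17.42 − 305.0 = 138.5·2.8576 − 305.0 = 90.780.
At 3995 K (t = 39.95):
  B = 138.5·ln(39.95 − 10) − 305.0 = 138.5·ln 29.95 − 305.0 = 138.5·3.3995 − 305.0 = 165.835.
Gain = 165.835 / 90.780 = 1.8268 → 1.827.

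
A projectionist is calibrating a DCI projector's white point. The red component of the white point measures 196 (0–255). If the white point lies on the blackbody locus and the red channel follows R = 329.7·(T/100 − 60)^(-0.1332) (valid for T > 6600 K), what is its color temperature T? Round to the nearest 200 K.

11000 K

(t − 60)^(-0.1332) = 196/329.7 = 0.59448.
t − 60 = 0.59448^(1/-0.1332) = 0.59448^(-7.508) = 49.621, so t = 109.621.
T = 100·t = 10962 K → 11000 K to the nearest 200 K.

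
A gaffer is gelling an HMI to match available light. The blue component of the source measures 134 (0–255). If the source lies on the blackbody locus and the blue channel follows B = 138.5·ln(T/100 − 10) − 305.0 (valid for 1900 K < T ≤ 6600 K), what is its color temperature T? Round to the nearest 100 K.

ln(t − 10) = (134 + 305.0) / 138.5 = 3.1697.
t − 10 = e^3.1697 = 23.800, so t = 33.800.
T = 100·t = 3380 K → 3400 K to the nearest 100 K.

3400 K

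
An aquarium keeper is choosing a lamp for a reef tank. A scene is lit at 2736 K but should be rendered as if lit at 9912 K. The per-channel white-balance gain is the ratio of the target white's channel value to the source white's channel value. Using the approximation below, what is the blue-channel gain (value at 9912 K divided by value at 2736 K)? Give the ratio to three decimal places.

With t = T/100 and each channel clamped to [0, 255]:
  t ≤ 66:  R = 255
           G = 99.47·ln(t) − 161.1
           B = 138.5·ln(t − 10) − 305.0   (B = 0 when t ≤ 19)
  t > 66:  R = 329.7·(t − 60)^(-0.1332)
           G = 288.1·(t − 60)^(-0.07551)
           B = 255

2.824

At 2736 K (t = 27.36):
  B = 138.5·ln(27.36 − 10) − 305.0 = 138.5·ln 17.36 − 305.0 = 138.5·2.8542 − 305.0 = 90.302.
At 9912 K (t = 99.12):
  B = 255 by definition for t > 66.
Gain = 255.000 / 90.302 = 2.8238 → 2.824.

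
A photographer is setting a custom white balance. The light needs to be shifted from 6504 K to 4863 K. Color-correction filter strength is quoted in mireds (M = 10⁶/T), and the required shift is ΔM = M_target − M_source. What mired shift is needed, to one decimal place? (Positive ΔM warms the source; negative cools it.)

+51.9 mireds

M_source = 10⁶/6504 = 153.752; M_target = 10⁶/4863 = 205.634.
ΔM = 205.634 − 153.752 = 51.883 → +51.9 mireds, a warming shift.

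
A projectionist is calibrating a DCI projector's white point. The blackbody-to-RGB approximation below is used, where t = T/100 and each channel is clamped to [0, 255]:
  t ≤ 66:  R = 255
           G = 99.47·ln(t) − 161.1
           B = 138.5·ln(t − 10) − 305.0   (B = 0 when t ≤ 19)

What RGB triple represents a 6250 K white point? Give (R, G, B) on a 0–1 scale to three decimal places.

t = 6250/100 = 62.5; the t ≤ 66 branch applies.
R = 255 by definition for t ≤ 66.
G = 99.47·ln 62.5 − 161.1 = 99.47·4.1352 − 161.1 = 250.225.
B = 138.5·ln(62.5 − 10) − 305.0 = 138.5·ln 52.5 − 305.0 = 138.5·3.9608 − 305.0 = 243.573.
Dividing each by 255: (1.0000, 0.9813, 0.9552) → (1.000, 0.981, 0.955).

(1.000, 0.981, 0.955)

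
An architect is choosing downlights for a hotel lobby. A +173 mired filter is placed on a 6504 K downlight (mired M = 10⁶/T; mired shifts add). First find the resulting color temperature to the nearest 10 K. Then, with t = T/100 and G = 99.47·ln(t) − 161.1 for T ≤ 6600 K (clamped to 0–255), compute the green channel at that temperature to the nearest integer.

M_in = 10⁶/6504 = 153.75; M_out = 153.75 + (+173) = 326.75.
T_out = 10⁶/326.75 = 3060.4 K → 3060 K; t = 30.6.
G = 99.47·ln 30.6 − 161.1 = 99.47·3.4210 − 161.1 = 179.187.
Rounded: 179.

179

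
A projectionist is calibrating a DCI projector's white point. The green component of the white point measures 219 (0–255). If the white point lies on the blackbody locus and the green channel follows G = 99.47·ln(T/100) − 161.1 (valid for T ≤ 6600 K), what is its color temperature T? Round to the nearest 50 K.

4550 K

ln t = (219 + 161.1) / 99.47 = 3.8213.
t = e^3.8213 = 45.661.
T = 100·t = 4566 K → 4550 K to the nearest 50 K.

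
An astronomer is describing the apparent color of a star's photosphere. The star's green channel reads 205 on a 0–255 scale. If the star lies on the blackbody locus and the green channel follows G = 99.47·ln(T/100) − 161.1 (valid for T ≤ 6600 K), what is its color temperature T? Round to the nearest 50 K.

3950 K

ln t = (205 + 161.1) / 99.47 = 3.6805.
t = e^3.6805 = 39.666.
T = 100·t = 3967 K → 3950 K to the nearest 50 K.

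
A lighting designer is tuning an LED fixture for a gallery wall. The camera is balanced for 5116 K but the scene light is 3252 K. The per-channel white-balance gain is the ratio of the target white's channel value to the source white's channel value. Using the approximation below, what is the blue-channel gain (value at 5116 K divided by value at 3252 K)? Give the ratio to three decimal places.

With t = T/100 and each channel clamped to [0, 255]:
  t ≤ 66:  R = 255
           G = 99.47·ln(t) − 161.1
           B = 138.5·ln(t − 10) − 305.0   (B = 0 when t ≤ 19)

1.661

At 3252 K (t = 32.52):
  B = 138.5·ln(32.52 − 10) − 305.0 = 138.5·ln 22.52 − 305.0 = 138.5·3.1144 − 305.0 = 126.345.
At 5116 K (t = 51.16):
  B = 138.5·ln(51.16 − 10) − 305.0 = 138.5·ln 41.16 − 305.0 = 138.5·3.7175 − 305.0 = 209.869.
Gain = 209.869 / 126.345 = 1.6611 → 1.661.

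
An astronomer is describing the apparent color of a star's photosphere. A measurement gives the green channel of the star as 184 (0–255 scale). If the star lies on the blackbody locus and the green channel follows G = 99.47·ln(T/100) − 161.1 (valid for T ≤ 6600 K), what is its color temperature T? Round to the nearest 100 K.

ln t = (184 + 161.1) / 99.47 = 3.4694.
t = e^3.4694 = 32.117.
T = 100·t = 3212 K → 3200 K to the nearest 100 K.

3200 K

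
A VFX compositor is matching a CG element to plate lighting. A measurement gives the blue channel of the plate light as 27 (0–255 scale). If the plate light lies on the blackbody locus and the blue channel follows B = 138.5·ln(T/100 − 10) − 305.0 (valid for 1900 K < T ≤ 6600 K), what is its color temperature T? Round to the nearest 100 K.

2100 K

ln(t − 10) = (27 + 305.0) / 138.5 = 2.3971.
t − 10 = e^2.3971 = 10.991, so t = 20.991.
T = 100·t = 2099 K → 2100 K to the nearest 100 K.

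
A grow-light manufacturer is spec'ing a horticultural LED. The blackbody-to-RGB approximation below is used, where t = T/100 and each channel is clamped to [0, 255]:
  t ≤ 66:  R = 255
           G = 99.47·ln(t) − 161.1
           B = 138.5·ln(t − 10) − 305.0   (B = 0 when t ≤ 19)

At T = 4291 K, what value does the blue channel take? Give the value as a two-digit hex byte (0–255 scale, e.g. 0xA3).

0xB3

t = 4291/100 = 42.91; the t ≤ 66 branch applies.
B = 138.5·ln(42.91 − 10) − 305.0 = 138.5·ln 32.91 − 305.0 = 138.5·3.4938 − 305.0 = 178.888.
Rounded: 179; in hex, 0xB3.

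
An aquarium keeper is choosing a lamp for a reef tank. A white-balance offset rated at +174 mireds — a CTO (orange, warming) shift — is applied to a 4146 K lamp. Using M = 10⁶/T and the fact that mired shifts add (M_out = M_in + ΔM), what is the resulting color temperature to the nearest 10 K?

2410 K

M_in = 10⁶/4146 = 241.20 mireds.
M_out = 241.20 + (+174) = 415.20 mireds.
T_out = 10⁶/415.20 = 2408.5 K → 2410 K.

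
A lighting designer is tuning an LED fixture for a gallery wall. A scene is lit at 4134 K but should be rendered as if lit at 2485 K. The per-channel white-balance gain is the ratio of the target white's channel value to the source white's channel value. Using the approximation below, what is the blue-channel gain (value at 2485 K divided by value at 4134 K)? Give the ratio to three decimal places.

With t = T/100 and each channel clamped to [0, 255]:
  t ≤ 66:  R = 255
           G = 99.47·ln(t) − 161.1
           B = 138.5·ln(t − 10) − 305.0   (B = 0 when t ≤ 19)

At 4134 K (t = 41.34):
  B = 138.5·ln(41.34 − 10) − 305.0 = 138.5·ln 31.34 − 305.0 = 138.5·3.4449 − 305.0 = 172.118.
At 2485 K (t = 24.85):
  B = 138.5·ln(24.85 − 10) − 305.0 = 138.5·ln 14.85 − 305.0 = 138.5·2.6980 − 305.0 = 68.673.
Gain = 68.673 / 172.118 = 0.3990 → 0.399.

0.399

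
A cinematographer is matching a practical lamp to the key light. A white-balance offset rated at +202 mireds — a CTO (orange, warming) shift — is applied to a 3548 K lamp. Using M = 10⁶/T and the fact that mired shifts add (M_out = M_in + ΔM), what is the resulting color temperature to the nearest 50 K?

2050 K

M_in = 10⁶/3548 = 281.85 mireds.
M_out = 281.85 + (+202) = 483.85 mireds.
T_out = 10⁶/483.85 = 2066.8 K → 2050 K.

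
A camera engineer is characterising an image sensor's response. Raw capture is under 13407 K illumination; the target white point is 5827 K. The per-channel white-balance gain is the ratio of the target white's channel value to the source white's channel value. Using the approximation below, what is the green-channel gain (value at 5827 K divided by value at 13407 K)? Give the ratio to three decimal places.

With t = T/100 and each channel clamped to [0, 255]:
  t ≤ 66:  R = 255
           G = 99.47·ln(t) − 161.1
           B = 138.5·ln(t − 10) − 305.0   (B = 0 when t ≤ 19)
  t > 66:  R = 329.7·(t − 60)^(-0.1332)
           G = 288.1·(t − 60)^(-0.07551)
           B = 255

At 13407 K (t = 134.07):
  G = 288.1·(134.07 − 60)^(-0.07551) = 288.1·74.07^(-0.07551) = 288.1·0.72248 = 208.145.
At 5827 K (t = 58.27):
  G = 99.47·ln 58.27 − 161.1 = 99.47·4.0651 − 161.1 = 243.254.
Gain = 243.254 / 208.145 = 1.1687 → 1.169.

1.169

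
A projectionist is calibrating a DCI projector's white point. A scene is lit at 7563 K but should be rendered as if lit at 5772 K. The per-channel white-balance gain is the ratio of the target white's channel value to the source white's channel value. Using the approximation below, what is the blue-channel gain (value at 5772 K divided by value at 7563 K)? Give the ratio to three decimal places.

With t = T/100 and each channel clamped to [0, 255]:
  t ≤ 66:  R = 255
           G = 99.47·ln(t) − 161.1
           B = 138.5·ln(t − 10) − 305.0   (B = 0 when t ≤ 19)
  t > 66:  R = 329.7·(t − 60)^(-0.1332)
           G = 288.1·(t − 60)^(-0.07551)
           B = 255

0.903

At 7563 K (t = 75.63):
  B = 255 by definition for t > 66.
At 5772 K (t = 57.72):
  B = 138.5·ln(57.72 − 10) − 305.0 = 138.5·ln 47.72 − 305.0 = 138.5·3.8654 − 305.0 = 230.351.
Gain = 230.351 / 255.000 = 0.9033 → 0.903.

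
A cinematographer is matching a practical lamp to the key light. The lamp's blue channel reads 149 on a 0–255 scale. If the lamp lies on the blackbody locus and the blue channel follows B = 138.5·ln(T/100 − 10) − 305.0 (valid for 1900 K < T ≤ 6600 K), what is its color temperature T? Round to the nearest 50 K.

3650 K

ln(t − 10) = (149 + 305.0) / 138.5 = 3.2780.
t − 10 = e^3.2780 = 26.522, so t = 36.522.
T = 100·t = 3652 K → 3650 K to the nearest 50 K.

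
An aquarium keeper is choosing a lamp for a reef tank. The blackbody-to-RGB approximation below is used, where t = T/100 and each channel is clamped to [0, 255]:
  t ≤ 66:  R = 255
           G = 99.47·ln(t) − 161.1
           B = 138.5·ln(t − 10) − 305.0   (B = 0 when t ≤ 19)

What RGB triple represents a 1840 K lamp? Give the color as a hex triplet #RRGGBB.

t = 1840/100 = 18.4; the t ≤ 66 branch applies.
R = 255 by definition for t ≤ 66.
G = 99.47·ln 18.4 − 161.1 = 99.47·2.9124 − 161.1 = 128.592.
t = 18.4 ≤ 19, so B = 0.
Rounded: (255, 129, 0).
In hex: #FF8100.

#FF8100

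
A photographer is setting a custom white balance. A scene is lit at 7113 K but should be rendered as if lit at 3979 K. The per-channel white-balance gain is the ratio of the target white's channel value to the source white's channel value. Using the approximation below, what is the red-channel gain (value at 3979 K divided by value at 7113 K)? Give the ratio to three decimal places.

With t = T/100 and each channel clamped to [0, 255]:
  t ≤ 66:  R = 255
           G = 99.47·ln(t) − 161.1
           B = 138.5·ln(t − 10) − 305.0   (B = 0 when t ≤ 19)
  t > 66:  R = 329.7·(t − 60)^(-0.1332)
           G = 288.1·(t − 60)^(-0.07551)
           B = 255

At 7113 K (t = 71.13):
  R = 329.7·(71.13 − 60)^(-0.1332) = 329.7·11.13^(-0.1332) = 329.7·0.72545 = 239.181.
At 3979 K (t = 39.79):
  R = 255 by definition for t ≤ 66.
Gain = 255.000 / 239.181 = 1.0661 → 1.066.

1.066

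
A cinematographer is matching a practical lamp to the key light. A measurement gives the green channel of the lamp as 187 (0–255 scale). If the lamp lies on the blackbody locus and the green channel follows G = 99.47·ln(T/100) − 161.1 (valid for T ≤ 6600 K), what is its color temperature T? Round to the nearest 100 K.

3300 K

ln t = (187 + 161.1) / 99.47 = 3.4995.
t = e^3.4995 = 33.100.
T = 100·t = 3310 K → 3300 K to the nearest 100 K.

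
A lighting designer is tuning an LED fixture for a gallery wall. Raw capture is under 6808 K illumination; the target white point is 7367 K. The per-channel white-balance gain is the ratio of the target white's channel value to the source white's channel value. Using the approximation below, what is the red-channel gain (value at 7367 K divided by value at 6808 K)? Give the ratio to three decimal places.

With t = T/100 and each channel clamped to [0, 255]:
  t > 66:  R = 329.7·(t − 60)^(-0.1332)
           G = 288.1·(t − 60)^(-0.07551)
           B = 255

0.932

At 6808 K (t = 68.08):
  R = 329.7·(68.08 − 60)^(-0.1332) = 329.7·8.08^(-0.1332) = 329.7·0.75706 = 249.604.
At 7367 K (t = 73.67):
  R = 329.7·(73.67 − 60)^(-0.1332) = 329.7·13.67^(-0.1332) = 329.7·0.70586 = 232.720.
Gain = 232.720 / 249.604 = 0.9324 → 0.932.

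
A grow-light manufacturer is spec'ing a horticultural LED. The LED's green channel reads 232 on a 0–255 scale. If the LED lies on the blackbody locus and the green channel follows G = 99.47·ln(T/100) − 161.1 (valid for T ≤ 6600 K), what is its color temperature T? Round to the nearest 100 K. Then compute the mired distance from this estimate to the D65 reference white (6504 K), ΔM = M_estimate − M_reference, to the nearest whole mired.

ln t = (232 + 161.1) / 99.47 = 3.9519.
t = e^3.9519 = 52.036.
T = 100·t = 5204 K → 5200 K to the nearest 100 K.
M_estimate = 10⁶/5200 = 192.31; M_reference = 10⁶/6504 = 153.75.
ΔM = 192.31 − 153.75 = 38.56 → +39 mireds.

+39 mireds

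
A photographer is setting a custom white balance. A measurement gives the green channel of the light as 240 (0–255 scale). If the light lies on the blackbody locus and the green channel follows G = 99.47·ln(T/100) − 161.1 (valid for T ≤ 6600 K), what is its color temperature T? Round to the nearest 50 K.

ln t = (240 + 161.1) / 99.47 = 4.0324.
t = e^4.0324 = 56.394.
T = 100·t = 5639 K → 5650 K to the nearest 50 K.

5650 K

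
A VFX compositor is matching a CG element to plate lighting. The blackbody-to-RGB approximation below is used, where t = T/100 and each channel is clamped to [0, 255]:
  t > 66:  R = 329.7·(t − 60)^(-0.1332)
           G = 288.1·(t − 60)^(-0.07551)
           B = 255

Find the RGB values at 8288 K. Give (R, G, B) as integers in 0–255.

(217, 227, 255)

t = 8288/100 = 82.88; the t > 66 branch applies.
R = 329.7·(82.88 − 60)^(-0.1332) = 329.7·22.88^(-0.1332) = 329.7·0.65905 = 217.290.
G = 288.1·(82.88 − 60)^(-0.07551) = 288.1·22.88^(-0.07551) = 288.1·0.78949 = 227.453.
B = 255 by definition for t > 66.
Rounded: (217, 227, 255).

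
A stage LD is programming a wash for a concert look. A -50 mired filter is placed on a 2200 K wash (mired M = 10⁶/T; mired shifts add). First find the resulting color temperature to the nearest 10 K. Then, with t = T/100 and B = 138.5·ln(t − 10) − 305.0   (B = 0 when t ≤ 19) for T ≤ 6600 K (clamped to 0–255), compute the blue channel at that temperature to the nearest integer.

M_in = 10⁶/2200 = 454.55; M_out = 454.55 + (-50) = 404.55.
T_out = 10⁶/404.55 = 2471.9 K → 2470 K; t = 24.7.
B = 138.5·ln(24.7 − 10) − 305.0 = 138.5·ln 14.7 − 305.0 = 138.5·2.6878 − 305.0 = 67.267.
Rounded: 67.

67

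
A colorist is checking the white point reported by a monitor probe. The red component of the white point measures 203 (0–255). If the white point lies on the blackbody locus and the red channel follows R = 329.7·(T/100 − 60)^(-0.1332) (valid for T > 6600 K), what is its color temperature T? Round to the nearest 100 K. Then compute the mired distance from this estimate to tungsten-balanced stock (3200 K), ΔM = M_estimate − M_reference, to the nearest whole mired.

(t − 60)^(-0.1332) = 203/329.7 = 0.61571.
t − 60 = 0.61571^(1/-0.1332) = 0.61571^(-7.508) = 38.129, so t = 98.129.
T = 100·t = 9813 K → 9800 K to the nearest 100 K.
M_estimate = 10⁶/9800 = 102.04; M_reference = 10⁶/3200 = 312.50.
ΔM = 102.04 − 312.50 = -210.46 → -210 mireds.

-210 mireds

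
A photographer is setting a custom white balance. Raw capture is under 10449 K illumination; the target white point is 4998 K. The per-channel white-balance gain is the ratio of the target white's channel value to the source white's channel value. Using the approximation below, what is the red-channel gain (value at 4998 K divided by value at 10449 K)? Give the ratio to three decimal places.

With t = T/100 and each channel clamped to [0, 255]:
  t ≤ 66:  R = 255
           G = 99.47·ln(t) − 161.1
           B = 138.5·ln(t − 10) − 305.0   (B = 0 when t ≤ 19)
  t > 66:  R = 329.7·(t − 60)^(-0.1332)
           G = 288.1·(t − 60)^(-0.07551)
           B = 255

At 10449 K (t = 104.49):
  R = 329.7·(104.49 − 60)^(-0.1332) = 329.7·44.49^(-0.1332) = 329.7·0.60319 = 198.871.
At 4998 K (t = 49.98):
  R = 255 by definition for t ≤ 66.
Gain = 255.000 / 198.871 = 1.2822 → 1.282.

1.282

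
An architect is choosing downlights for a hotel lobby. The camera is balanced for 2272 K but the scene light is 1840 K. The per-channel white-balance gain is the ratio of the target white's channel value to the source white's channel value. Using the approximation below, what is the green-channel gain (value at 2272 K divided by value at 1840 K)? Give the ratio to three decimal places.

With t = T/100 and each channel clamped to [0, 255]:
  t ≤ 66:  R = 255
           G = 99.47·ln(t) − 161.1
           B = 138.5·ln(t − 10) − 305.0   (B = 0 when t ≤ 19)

1.163

At 1840 K (t = 18.4):
  G = 99.47·ln 18.4 − 161.1 = 99.47·2.9124 − 161.1 = 128.592.
At 2272 K (t = 22.72):
  G = 99.47·ln 22.72 − 161.1 = 99.47·3.1232 − 161.1 = 149.569.
Gain = 149.569 / 128.592 = 1.1631 → 1.163.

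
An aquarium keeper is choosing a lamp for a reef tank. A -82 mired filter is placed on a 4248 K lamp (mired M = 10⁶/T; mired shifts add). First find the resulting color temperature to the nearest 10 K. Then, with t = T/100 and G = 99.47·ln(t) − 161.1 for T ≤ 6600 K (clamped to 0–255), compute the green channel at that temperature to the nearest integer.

254

M_in = 10⁶/4248 = 235.40; M_out = 235.40 + (-82) = 153.40.
T_out = 10⁶/153.40 = 6518.7 K → 6520 K; t = 65.2.
G = 99.47·ln 65.2 − 161.1 = 99.47·4.1775 − 161.1 = 254.432.
Rounded: 254.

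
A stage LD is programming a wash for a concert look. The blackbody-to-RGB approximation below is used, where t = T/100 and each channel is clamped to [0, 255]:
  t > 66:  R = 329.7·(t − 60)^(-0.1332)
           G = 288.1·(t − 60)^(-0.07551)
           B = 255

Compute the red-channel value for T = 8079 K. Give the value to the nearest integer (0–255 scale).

220

t = 8079/100 = 80.79; the t > 66 branch applies.
R = 329.7·(80.79 − 60)^(-0.1332) = 329.7·20.79^(-0.1332) = 329.7·0.66752 = 220.080.
Rounded: 220.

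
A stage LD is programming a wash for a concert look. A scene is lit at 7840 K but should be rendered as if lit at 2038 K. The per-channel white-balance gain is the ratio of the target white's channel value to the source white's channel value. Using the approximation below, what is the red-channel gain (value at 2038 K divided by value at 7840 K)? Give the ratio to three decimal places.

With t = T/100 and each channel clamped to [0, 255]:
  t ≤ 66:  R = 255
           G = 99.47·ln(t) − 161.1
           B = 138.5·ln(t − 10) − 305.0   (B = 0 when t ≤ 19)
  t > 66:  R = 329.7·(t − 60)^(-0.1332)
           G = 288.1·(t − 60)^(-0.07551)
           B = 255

1.140

At 7840 K (t = 78.4):
  R = 329.7·(78.4 − 60)^(-0.1332) = 329.7·18.4^(-0.1332) = 329.7·0.67846 = 223.689.
At 2038 K (t = 20.38):
  R = 255 by definition for t ≤ 66.
Gain = 255.000 / 223.689 = 1.1400 → 1.140.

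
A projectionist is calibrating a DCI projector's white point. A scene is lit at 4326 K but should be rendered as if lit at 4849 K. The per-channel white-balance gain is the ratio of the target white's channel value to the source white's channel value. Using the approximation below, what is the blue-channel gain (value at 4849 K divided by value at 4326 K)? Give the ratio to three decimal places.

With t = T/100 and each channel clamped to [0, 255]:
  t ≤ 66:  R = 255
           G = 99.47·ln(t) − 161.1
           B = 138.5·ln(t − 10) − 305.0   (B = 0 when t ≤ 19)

1.112

At 4326 K (t = 43.26):
  B = 138.5·ln(43.26 − 10) − 305.0 = 138.5·ln 33.26 − 305.0 = 138.5·3.5044 − 305.0 = 180.353.
At 4849 K (t = 48.49):
  B = 138.5·ln(48.49 − 10) − 305.0 = 138.5·ln 38.49 − 305.0 = 138.5·3.6504 − 305.0 = 200.580.
Gain = 200.580 / 180.353 = 1.1122 → 1.112.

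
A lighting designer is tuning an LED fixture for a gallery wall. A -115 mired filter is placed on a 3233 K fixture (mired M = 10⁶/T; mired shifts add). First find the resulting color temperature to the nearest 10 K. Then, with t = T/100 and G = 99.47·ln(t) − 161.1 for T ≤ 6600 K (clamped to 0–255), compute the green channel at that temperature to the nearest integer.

M_in = 10⁶/3233 = 309.31; M_out = 309.31 + (-115) = 194.31.
T_out = 10⁶/194.31 = 5146.4 K → 5150 K; t = 51.5.
G = 99.47·ln 51.5 − 161.1 = 99.47·3.9416 − 161.1 = 230.969.
Rounded: 231.

231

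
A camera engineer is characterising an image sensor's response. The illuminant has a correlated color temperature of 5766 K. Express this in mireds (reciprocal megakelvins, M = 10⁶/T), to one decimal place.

M = 10⁶ / 5766 = 173.430 → 173.4 mireds.

173.4 mireds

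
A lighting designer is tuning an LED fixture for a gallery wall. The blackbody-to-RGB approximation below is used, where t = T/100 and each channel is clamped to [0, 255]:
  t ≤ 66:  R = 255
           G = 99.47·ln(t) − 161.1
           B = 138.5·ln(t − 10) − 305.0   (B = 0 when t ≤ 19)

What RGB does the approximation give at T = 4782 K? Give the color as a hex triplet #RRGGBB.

t = 4782/100 = 47.82; the t ≤ 66 branch applies.
R = 255 by definition for t ≤ 66.
G = 99.47·ln 47.82 − 161.1 = 99.47·3.8674 − 161.1 = 223.595.
B = 138.5·ln(47.82 − 10) − 305.0 = 138.5·ln 37.82 − 305.0 = 138.5·3.6328 − 305.0 = 198.148.
Rounded: (255, 224, 198).
In hex: #FFE0C6.

#FFE0C6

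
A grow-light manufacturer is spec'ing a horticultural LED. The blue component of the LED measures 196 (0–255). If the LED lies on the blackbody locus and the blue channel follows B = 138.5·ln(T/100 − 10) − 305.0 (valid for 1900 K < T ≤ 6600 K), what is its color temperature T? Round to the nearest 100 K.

ln(t − 10) = (196 + 305.0) / 138.5 = 3.6173.
t − 10 = e^3.6173 = 37.238, so t = 47.238.
T = 100·t = 4724 K → 4700 K to the nearest 100 K.

4700 K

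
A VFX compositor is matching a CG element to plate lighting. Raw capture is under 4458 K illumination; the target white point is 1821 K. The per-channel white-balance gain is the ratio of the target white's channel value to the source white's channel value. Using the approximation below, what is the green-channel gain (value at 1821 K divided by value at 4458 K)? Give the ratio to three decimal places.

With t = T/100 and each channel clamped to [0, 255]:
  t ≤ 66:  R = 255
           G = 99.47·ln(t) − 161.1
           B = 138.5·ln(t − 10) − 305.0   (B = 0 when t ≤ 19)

0.589

At 4458 K (t = 44.58):
  G = 99.47·ln 44.58 − 161.1 = 99.47·3.7973 − 161.1 = 216.616.
At 1821 K (t = 18.21):
  G = 99.47·ln 18.21 − 161.1 = 99.47·2.9020 − 161.1 = 127.559.
Gain = 127.559 / 216.616 = 0.5889 → 0.589.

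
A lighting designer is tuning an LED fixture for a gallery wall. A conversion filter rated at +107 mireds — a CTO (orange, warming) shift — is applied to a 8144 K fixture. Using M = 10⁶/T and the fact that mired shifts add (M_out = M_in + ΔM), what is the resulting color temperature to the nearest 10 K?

4350 K

M_in = 10⁶/8144 = 122.79 mireds.
M_out = 122.79 + (+107) = 229.79 mireds.
T_out = 10⁶/229.79 = 4351.8 K → 4350 K.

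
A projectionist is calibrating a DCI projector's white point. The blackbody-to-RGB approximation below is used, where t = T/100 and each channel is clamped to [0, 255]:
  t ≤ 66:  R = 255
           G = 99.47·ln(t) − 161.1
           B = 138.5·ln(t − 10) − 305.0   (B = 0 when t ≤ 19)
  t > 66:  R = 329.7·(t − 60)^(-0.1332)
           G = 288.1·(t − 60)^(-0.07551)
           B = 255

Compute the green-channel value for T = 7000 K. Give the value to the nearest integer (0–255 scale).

242

t = 7000/100 = 70; the t > 66 branch applies.
G = 288.1·(70 − 60)^(-0.07551) = 288.1·10^(-0.07551) = 288.1·0.84041 = 242.121.
Rounded: 242.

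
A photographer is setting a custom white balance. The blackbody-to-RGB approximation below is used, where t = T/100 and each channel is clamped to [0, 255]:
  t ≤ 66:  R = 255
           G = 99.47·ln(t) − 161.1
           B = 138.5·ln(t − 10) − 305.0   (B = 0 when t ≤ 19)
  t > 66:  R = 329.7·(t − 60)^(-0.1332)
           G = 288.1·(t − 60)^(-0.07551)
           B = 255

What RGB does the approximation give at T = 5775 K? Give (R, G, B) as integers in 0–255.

t = 5775/100 = 57.75; the t ≤ 66 branch applies.
R = 255 by definition for t ≤ 66.
G = 99.47·ln 57.75 − 161.1 = 99.47·4.0561 − 161.1 = 242.363.
B = 138.5·ln(57.75 − 10) − 305.0 = 138.5·ln 47.75 − 305.0 = 138.5·3.8660 − 305.0 = 230.438.
Rounded: (255, 242, 230).

(255, 242, 230)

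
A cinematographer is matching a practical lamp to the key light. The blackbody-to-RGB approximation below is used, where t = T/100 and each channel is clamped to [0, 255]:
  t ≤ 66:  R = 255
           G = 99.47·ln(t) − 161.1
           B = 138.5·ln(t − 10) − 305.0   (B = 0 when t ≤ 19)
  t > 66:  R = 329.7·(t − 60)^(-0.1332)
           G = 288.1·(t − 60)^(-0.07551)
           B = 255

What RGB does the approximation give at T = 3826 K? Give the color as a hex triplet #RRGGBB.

#FFC99E

t = 3826/100 = 38.26; the t ≤ 66 branch applies.
R = 255 by definition for t ≤ 66.
G = 99.47·ln 38.26 − 161.1 = 99.47·3.6444 − 161.1 = 201.409.
B = 138.5·ln(38.26 − 10) − 305.0 = 138.5·ln 28.26 − 305.0 = 138.5·3.3414 − 305.0 = 157.790.
Rounded: (255, 201, 158).
In hex: #FFC99E.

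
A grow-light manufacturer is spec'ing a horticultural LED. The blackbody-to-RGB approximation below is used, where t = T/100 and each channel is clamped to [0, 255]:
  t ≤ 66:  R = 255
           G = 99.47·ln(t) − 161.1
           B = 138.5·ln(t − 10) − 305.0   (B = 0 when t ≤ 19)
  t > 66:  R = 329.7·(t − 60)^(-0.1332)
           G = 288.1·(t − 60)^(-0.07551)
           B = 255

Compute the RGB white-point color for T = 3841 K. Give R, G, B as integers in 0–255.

t = 3841/100 = 38.41; the t ≤ 66 branch applies.
R = 255 by definition for t ≤ 66.
G = 99.47·ln 38.41 − 161.1 = 99.47·3.6483 − 161.1 = 201.798.
B = 138.5·ln(38.41 − 10) − 305.0 = 138.5·ln 28.41 − 305.0 = 138.5·3.3467 − 305.0 = 158.524.
Rounded: (255, 202, 159).

R=255, G=202, B=159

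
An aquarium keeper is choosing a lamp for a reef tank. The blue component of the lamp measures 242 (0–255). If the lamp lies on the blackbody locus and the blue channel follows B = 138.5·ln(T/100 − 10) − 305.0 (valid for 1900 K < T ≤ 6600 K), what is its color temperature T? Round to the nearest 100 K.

6200 K

ln(t − 10) = (242 + 305.0) / 138.5 = 3.9495.
t − 10 = e^3.9495 = 51.907, so t = 61.907.
T = 100·t = 6191 K → 6200 K to the nearest 100 K.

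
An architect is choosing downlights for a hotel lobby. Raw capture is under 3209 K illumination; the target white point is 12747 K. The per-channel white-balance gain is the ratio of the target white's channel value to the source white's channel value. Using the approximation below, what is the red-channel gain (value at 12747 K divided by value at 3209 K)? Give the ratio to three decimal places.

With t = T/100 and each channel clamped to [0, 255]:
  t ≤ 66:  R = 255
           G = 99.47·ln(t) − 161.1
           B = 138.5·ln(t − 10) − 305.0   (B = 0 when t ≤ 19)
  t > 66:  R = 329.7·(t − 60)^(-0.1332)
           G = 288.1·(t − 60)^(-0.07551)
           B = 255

At 3209 K (t = 32.09):
  R = 255 by definition for t ≤ 66.
At 12747 K (t = 127.47):
  R = 329.7·(127.47 − 60)^(-0.1332) = 329.7·67.47^(-0.1332) = 329.7·0.57064 = 188.140.
Gain = 188.140 / 255.000 = 0.7378 → 0.738.

0.738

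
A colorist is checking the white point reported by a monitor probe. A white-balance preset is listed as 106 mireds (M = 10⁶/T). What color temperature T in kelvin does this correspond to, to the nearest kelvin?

T = 10⁶ / 106 = 9433.96 K → 9434 K.

9434 K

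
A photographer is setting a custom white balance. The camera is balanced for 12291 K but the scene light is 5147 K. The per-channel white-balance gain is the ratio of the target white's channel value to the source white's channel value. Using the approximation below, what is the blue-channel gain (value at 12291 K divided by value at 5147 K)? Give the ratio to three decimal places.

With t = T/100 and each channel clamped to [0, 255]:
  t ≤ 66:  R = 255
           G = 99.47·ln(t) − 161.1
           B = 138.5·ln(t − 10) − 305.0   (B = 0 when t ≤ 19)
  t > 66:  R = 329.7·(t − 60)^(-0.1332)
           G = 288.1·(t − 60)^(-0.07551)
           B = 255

1.209

At 5147 K (t = 51.47):
  B = 138.5·ln(51.47 − 10) − 305.0 = 138.5·ln 41.47 − 305.0 = 138.5·3.7250 − 305.0 = 210.908.
At 12291 K (t = 122.91):
  B = 255 by definition for t > 66.
Gain = 255.000 / 210.908 = 1.2091 → 1.209.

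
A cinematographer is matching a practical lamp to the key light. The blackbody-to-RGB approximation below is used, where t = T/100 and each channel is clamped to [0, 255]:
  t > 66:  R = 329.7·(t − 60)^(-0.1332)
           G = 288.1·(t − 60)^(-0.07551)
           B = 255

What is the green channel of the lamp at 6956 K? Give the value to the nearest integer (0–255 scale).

t = 6956/100 = 69.56; the t > 66 branch applies.
G = 288.1·(69.56 − 60)^(-0.07551) = 288.1·9.56^(-0.07551) = 288.1·0.84327 = 242.946.
Rounded: 243.

243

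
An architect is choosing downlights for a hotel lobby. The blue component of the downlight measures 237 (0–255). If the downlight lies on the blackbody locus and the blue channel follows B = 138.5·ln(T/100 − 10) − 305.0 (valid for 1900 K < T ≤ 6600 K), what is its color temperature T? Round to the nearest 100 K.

ln(t − 10) = (237 + 305.0) / 138.5 = 3.9134.
t − 10 = e^3.9134 = 50.067, so t = 60.067.
T = 100·t = 6007 K → 6000 K to the nearest 100 K.

6000 K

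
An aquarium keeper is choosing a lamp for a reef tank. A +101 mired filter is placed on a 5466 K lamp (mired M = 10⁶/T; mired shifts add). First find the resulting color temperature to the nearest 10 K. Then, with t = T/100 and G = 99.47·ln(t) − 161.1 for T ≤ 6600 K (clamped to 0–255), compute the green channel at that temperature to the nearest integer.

193

M_in = 10⁶/5466 = 182.95; M_out = 182.95 + (+101) = 283.95.
T_out = 10⁶/283.95 = 3521.8 K → 3520 K; t = 35.2.
G = 99.47·ln 35.2 − 161.1 = 99.47·3.5610 − 161.1 = 193.117.
Rounded: 193.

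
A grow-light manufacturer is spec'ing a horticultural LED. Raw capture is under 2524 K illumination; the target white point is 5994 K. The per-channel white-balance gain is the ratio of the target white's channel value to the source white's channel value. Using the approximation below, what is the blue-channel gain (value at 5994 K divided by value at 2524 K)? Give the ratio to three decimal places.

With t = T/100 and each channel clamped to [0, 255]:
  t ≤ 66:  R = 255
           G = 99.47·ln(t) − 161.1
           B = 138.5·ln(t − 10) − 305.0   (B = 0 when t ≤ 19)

3.275

At 2524 K (t = 25.24):
  B = 138.5·ln(25.24 − 10) − 305.0 = 138.5·ln 15.24 − 305.0 = 138.5·2.7239 − 305.0 = 72.263.
At 5994 K (t = 59.94):
  B = 138.5·ln(59.94 − 10) − 305.0 = 138.5·ln 49.94 − 305.0 = 138.5·3.9108 − 305.0 = 236.649.
Gain = 236.649 / 72.263 = 3.2748 → 3.275.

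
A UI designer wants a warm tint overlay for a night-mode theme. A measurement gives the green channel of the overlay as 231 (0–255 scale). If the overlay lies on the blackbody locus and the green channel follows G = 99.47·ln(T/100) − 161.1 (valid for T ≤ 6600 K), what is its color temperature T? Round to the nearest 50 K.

5150 K

ln t = (231 + 161.1) / 99.47 = 3.9419.
t = e^3.9419 = 51.516.
T = 100·t = 5152 K → 5150 K to the nearest 50 K.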